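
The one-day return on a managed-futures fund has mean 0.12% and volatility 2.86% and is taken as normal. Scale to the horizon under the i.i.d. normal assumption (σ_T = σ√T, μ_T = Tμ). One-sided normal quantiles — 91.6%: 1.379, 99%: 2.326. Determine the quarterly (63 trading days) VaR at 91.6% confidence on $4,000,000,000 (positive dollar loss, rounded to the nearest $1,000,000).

σ_{63d} = 2.86% × √63 = 22.701%; μ_{63d} = 63 × 0.12% = 7.560%.
VaR = −(7.560%) + 1.379 × 22.701% = 23.745%.
On $4,000,000,000: 0.23745 × $4,000,000,000 = $949,800,000.

$950,000,000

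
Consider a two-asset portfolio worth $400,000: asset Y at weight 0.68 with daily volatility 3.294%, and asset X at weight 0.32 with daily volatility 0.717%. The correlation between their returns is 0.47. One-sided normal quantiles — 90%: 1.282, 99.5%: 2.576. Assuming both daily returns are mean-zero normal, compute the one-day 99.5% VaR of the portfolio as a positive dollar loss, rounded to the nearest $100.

$24,300

σ_p² = 0.68²·3.294² + 0.32²·0.717² + 2·0.47·0.68·0.32·3.294·0.717 = 5.5530 (%²).
σ_p = √5.5530 = 2.356%.
VaR = 2.576 × 2.356% = 6.069%; on $400,000 that is $24,276.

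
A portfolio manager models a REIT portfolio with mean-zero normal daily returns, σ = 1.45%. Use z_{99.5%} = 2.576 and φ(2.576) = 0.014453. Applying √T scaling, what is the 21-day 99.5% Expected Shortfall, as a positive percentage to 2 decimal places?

19.21%

σ_{21d} = 1.45% × √21 = 6.645%.
ES multiplier = φ(z)/(1−α) = 0.014453/0.005 = 2.891.
ES = 6.645% × 2.891 = 19.211%.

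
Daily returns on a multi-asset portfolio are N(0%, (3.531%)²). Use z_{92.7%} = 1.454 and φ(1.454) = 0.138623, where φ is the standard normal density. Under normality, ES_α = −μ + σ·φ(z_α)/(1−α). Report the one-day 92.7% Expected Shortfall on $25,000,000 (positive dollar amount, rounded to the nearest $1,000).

$1,676,000

Tail multiplier: φ(z)/(1−α) = 0.138623 / 0.073 = 1.899.
ES = 3.531% × 1.899 = 6.705%.
On $25,000,000: 0.06705 × $25,000,000 = $1,676,250.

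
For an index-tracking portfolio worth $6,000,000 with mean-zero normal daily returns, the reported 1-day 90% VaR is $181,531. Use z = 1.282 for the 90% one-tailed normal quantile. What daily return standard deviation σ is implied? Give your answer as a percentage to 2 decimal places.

VaR as a fraction: $181,531 / $6,000,000 = 3.026%.
σ = VaR / z = 3.026% / 1.282 = 2.360%.

2.36%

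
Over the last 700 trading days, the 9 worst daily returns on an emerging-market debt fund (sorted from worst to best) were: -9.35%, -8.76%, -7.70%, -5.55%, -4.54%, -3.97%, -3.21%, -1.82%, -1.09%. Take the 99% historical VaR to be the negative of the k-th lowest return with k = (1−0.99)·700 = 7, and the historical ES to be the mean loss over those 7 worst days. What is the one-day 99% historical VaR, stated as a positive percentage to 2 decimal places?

3.21%

k = 7; the 7th lowest return is -3.21%, so VaR = 3.21%.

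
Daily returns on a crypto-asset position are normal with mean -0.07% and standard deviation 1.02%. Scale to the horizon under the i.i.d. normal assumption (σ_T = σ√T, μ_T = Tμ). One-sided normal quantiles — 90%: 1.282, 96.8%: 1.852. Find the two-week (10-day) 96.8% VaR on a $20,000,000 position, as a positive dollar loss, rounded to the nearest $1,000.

σ_{10d} = 1.02% × √10 = 3.226%; μ_{10d} = 10 × -0.07% = -0.700%.
VaR = −(-0.700%) + 1.852 × 3.226% = 6.675%.
On $20,000,000: 0.06675 × $20,000,000 = $1,335,000.

$1,335,000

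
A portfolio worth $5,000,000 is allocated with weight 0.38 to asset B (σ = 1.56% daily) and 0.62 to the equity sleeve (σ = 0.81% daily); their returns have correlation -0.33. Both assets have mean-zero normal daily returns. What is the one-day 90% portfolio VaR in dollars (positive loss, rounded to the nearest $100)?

$40,900

σ_p² = 0.38²·1.56² + 0.62²·0.81² + 2·-0.33·0.38·0.62·1.56·0.81 = 0.4071 (%²).
σ_p = √0.4071 = 0.638%.
At 90%, z = 1.282.
VaR = 1.282 × 0.638% = 0.818%; on $5,000,000 that is $40,900.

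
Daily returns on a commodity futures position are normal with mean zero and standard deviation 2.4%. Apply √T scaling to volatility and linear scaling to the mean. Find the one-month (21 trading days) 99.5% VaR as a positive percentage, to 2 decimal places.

At 99.5%, z = 2.576.
σ_{21d} = 2.4% × √21 = 10.998%.
VaR = 2.576 × 10.998% = 28.331%.

28.33%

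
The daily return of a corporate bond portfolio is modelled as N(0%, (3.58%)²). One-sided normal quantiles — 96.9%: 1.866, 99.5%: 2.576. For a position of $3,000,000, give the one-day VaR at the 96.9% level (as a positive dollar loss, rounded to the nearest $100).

$200,400

VaR = z·σ = 1.866 × 3.58% = 6.680%.
On $3,000,000: 0.06680 × $3,000,000 = $200,400.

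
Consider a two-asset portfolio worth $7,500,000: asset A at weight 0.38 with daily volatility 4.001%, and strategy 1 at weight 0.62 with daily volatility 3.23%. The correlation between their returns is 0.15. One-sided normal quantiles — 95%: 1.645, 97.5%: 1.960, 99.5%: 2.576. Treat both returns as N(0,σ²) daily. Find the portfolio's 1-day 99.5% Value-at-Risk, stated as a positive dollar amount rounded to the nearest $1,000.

$520,000

σ_p² = 0.38²·4.001² + 0.62²·3.23² + 2·0.15·0.38·0.62·4.001·3.23 = 7.2354 (%²).
σ_p = √7.2354 = 2.690%.
VaR = 2.576 × 2.690% = 6.929%; on $7,500,000 that is $519,675.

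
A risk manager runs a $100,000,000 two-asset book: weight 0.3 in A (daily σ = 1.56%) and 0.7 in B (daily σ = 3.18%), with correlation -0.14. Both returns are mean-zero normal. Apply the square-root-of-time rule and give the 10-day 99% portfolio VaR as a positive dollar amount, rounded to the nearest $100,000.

$16,300,000

σ_p = √(0.3²·1.56² + 0.7²·3.18² + 2·-0.14·0.3·0.7·1.56·3.18) = 2.210%.
σ_{10d} = 2.210% × √10 = 6.989%.
z(99%) = 2.326.
VaR = 2.326 × 6.989% = 16.256%; on $100,000,000 that is $16,256,000.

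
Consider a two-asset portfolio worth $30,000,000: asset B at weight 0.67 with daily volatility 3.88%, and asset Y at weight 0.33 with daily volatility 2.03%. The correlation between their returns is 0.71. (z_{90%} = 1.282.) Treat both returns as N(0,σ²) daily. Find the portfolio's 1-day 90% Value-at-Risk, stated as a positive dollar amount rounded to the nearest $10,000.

$1,200,000

σ_p² = 0.67²·3.88² + 0.33²·2.03² + 2·0.71·0.67·0.33·3.88·2.03 = 9.6796 (%²).
σ_p = √9.6796 = 3.111%.
VaR = 1.282 × 3.111% = 3.988%; on $30,000,000 that is $1,196,400.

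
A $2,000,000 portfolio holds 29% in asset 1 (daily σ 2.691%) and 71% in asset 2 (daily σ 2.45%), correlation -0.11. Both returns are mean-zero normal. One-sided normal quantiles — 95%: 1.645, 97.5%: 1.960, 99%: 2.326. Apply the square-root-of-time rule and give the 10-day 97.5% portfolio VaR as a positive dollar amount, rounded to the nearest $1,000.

$226,000

σ_p = √(0.29²·2.691² + 0.71²·2.45² + 2·-0.11·0.29·0.71·2.691·2.45) = 1.827%.
σ_{10d} = 1.827% × √10 = 5.777%.
VaR = 1.960 × 5.777% = 11.323%; on $2,000,000 that is $226,460.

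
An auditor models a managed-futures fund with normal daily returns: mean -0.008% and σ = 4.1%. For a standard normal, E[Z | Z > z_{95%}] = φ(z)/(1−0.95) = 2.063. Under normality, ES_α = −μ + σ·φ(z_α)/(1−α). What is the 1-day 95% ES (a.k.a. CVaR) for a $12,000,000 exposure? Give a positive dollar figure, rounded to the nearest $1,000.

ES = −(-0.008%) + 4.1% × 2.063 = 8.466%.
On $12,000,000: 0.08466 × $12,000,000 = $1,015,920.

$1,016,000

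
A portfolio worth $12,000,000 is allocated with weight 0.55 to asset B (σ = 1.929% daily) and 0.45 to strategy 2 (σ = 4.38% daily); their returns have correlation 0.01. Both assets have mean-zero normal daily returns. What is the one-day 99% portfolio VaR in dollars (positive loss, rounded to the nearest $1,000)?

$627,000

σ_p² = 0.55²·1.929² + 0.45²·4.38² + 2·0.01·0.55·0.45·1.929·4.38 = 5.0523 (%²).
σ_p = √5.0523 = 2.248%.
At 99%, z = 2.326.
VaR = 2.326 × 2.248% = 5.229%; on $12,000,000 that is $627,480.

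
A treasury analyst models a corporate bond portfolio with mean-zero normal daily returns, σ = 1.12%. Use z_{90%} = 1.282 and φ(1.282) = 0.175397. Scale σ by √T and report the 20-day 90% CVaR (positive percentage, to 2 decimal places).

σ_{20d} = 1.12% × √20 = 5.009%.
ES multiplier = φ(z)/(1−α) = 0.175397/0.1 = 1.754.
ES = 5.009% × 1.754 = 8.786%.

8.79%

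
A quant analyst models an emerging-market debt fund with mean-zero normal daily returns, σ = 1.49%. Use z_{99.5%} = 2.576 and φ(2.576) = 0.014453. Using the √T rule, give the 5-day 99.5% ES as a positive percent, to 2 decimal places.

σ_{5d} = 1.49% × √5 = 3.332%.
ES multiplier = φ(z)/(1−α) = 0.014453/0.005 = 2.891.
ES = 3.332% × 2.891 = 9.633%.

9.63%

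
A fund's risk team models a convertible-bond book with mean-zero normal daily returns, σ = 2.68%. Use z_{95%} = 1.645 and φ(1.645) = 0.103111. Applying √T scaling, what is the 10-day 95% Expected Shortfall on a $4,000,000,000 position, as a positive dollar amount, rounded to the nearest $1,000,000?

$699,000,000

σ_{10d} = 2.68% × √10 = 8.475%.
ES multiplier = φ(z)/(1−α) = 0.103111/0.05 = 2.062.
ES = 8.475% × 2.062 = 17.475%; on $4,000,000,000: $699,000,000.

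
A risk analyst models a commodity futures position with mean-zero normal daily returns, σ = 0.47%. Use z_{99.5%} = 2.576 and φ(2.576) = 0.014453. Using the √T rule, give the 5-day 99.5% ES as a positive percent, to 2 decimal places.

3.04%

σ_{5d} = 0.47% × √5 = 1.051%.
ES multiplier = φ(z)/(1−α) = 0.014453/0.005 = 2.891.
ES = 1.051% × 2.891 = 3.038%.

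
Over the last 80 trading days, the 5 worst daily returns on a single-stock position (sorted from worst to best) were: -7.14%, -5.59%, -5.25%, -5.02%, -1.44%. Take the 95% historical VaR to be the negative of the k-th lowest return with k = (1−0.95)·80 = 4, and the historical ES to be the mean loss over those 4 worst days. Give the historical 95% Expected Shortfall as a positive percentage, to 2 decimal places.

The 4 worst returns sum to -23.00%.
ES = −(-23.00%) / 4 = 5.75%.

5.75%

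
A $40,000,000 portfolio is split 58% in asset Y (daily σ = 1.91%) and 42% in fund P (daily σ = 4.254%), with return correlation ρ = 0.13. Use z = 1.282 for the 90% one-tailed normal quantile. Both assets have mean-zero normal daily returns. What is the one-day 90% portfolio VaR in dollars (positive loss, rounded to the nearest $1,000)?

σ_p² = 0.58²·1.91² + 0.42²·4.254² + 2·0.13·0.58·0.42·1.91·4.254 = 4.9341 (%²).
σ_p = √4.9341 = 2.221%.
VaR = 1.282 × 2.221% = 2.847%; on $40,000,000 that is $1,138,800.

$1,139,000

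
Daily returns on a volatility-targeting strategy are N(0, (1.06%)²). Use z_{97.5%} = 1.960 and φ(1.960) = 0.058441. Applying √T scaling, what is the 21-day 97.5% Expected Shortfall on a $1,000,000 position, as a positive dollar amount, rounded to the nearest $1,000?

$114,000

σ_{21d} = 1.06% × √21 = 4.858%.
ES multiplier = φ(z)/(1−α) = 0.058441/0.025 = 2.338.
ES = 4.858% × 2.338 = 11.358%; on $1,000,000: $113,580.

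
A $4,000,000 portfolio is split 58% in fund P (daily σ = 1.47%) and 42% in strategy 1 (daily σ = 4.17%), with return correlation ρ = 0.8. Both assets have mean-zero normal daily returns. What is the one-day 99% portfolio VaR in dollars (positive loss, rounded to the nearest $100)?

σ_p² = 0.58²·1.47² + 0.42²·4.17² + 2·0.8·0.58·0.42·1.47·4.17 = 6.1835 (%²).
σ_p = √6.1835 = 2.487%.
At 99%, z = 2.326.
VaR = 2.326 × 2.487% = 5.785%; on $4,000,000 that is $231,400.

$231,400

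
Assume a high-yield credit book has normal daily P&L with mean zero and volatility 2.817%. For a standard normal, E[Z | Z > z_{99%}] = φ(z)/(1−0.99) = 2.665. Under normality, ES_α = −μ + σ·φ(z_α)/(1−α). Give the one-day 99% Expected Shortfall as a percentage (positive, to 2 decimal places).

7.51%

ES = 2.817% × 2.665 = 7.507%.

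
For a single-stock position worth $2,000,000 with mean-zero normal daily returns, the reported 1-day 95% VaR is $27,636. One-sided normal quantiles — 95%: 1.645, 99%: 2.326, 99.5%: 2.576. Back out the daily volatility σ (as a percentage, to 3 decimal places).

0.840%

VaR as a fraction: $27,636 / $2,000,000 = 1.382%.
σ = VaR / z = 1.382% / 1.645 = 0.840%.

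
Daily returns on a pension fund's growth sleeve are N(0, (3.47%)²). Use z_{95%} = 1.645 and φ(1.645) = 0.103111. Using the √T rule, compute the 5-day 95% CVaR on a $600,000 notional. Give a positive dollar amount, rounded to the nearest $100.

$96,000

σ_{5d} = 3.47% × √5 = 7.759%.
ES multiplier = φ(z)/(1−α) = 0.103111/0.05 = 2.062.
ES = 7.759% × 2.062 = 15.999%; on $600,000: $95,994.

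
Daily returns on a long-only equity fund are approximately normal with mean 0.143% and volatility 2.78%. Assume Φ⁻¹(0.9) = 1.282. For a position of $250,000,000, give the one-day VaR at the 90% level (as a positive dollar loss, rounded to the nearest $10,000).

VaR = −μ + z·σ = −(0.143%) + 1.282 × 2.78% = 3.421%.
On $250,000,000: 0.03421 × $250,000,000 = $8,552,500.

$8,550,000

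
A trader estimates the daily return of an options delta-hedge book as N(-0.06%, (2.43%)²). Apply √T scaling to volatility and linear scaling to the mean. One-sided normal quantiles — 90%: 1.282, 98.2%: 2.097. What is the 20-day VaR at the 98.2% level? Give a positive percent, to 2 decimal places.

σ_{20d} = 2.43% × √20 = 10.867%; μ_{20d} = 20 × -0.06% = -1.200%.
VaR = −(-1.200%) + 2.097 × 10.867% = 23.988%.

23.99%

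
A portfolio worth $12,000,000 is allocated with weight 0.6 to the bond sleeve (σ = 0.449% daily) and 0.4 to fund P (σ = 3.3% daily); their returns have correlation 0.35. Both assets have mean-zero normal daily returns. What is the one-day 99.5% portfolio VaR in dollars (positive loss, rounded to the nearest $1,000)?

σ_p² = 0.6²·0.449² + 0.4²·3.3² + 2·0.35·0.6·0.4·0.449·3.3 = 2.0639 (%²).
σ_p = √2.0639 = 1.437%.
At 99.5%, z = 2.576.
VaR = 2.576 × 1.437% = 3.702%; on $12,000,000 that is $444,240.

$444,000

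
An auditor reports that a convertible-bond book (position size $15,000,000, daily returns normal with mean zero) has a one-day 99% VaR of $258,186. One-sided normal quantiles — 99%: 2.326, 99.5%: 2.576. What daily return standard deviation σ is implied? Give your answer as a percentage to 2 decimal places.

0.74%

VaR as a fraction: $258,186 / $15,000,000 = 1.721%.
σ = VaR / z = 1.721% / 2.326 = 0.740%.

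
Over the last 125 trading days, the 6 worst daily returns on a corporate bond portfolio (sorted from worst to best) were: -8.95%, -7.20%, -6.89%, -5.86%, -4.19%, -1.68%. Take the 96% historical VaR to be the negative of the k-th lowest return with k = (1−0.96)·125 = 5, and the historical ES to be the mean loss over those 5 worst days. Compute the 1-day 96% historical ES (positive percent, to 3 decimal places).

The 5 worst returns sum to -33.09%.
ES = −(-33.09%) / 5 = 6.618%.

6.618%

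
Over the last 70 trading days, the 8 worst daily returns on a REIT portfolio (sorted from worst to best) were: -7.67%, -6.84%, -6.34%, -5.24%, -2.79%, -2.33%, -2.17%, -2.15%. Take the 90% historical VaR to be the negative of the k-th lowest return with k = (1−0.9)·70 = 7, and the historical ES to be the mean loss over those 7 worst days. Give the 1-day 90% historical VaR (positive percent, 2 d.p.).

2.17%

k = 7; the 7th lowest return is -2.17%, so VaR = 2.17%.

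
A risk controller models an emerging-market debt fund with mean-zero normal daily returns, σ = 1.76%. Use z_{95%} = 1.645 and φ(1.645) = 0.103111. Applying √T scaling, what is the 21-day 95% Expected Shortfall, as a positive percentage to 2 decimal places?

σ_{21d} = 1.76% × √21 = 8.065%.
ES multiplier = φ(z)/(1−α) = 0.103111/0.05 = 2.062.
ES = 8.065% × 2.062 = 16.630%.

16.63%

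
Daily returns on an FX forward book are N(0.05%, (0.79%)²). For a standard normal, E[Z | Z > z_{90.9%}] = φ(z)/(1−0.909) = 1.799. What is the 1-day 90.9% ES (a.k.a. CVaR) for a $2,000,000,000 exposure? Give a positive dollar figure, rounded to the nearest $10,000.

$27,420,000

ES = −(0.05%) + 0.79% × 1.799 = 1.371%.
On $2,000,000,000: 0.01371 × $2,000,000,000 = $27,420,000.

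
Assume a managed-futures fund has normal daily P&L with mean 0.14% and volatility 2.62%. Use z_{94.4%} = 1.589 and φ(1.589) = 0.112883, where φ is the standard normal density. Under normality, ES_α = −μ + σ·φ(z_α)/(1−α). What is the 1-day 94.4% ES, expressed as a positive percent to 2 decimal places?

5.14%

Tail multiplier: φ(z)/(1−α) = 0.112883 / 0.056 = 2.016.
ES = −(0.14%) + 2.62% × 2.016 = 5.142%.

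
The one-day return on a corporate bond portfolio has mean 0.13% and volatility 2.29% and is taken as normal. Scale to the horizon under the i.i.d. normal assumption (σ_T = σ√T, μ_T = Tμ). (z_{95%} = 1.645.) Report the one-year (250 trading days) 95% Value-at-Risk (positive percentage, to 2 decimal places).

27.06%

σ_{250d} = 2.29% × √250 = 36.208%; μ_{250d} = 250 × 0.13% = 32.500%.
VaR = −(32.500%) + 1.645 × 36.208% = 27.062%.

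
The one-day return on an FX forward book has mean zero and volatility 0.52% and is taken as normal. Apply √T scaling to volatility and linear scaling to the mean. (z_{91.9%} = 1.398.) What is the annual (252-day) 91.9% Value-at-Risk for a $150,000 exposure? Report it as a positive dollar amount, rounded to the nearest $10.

$17,310

σ_{252d} = 0.52% × √252 = 8.255%.
VaR = 1.398 × 8.255% = 11.540%.
On $150,000: 0.11540 × $150,000 = $17,310.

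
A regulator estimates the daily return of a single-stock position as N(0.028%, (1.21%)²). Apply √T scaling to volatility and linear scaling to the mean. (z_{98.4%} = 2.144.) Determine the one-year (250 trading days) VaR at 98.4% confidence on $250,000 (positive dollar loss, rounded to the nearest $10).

$85,050

σ_{250d} = 1.21% × √250 = 19.132%; μ_{250d} = 250 × 0.028% = 7.000%.
VaR = −(7.000%) + 2.144 × 19.132% = 34.019%.
On $250,000: 0.34019 × $250,000 = $85,048.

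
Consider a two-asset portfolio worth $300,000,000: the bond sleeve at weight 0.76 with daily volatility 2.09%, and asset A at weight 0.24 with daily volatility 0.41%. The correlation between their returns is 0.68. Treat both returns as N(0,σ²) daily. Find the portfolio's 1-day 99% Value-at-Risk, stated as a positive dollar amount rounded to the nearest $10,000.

$11,560,000

σ_p² = 0.76²·2.09² + 0.24²·0.41² + 2·0.68·0.76·0.24·2.09·0.41 = 2.7453 (%²).
σ_p = √2.7453 = 1.657%.
At 99%, z = 2.326.
VaR = 2.326 × 1.657% = 3.854%; on $300,000,000 that is $11,562,000.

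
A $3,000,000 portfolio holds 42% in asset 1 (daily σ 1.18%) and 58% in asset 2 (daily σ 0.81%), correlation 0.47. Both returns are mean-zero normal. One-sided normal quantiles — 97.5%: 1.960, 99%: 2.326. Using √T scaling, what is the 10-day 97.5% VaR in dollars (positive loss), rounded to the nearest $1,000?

$154,000

σ_p = √(0.42²·1.18² + 0.58²·0.81² + 2·0.47·0.42·0.58·1.18·0.81) = 0.828%.
σ_{10d} = 0.828% × √10 = 2.618%.
VaR = 1.960 × 2.618% = 5.131%; on $3,000,000 that is $153,930.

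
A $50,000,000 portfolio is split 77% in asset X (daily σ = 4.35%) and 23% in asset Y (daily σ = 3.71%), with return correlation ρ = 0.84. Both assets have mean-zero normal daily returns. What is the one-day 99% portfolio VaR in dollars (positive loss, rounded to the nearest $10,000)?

$4,760,000

σ_p² = 0.77²·4.35² + 0.23²·3.71² + 2·0.84·0.77·0.23·4.35·3.71 = 16.7489 (%²).
σ_p = √16.7489 = 4.093%.
At 99%, z = 2.326.
VaR = 2.326 × 4.093% = 9.520%; on $50,000,000 that is $4,760,000.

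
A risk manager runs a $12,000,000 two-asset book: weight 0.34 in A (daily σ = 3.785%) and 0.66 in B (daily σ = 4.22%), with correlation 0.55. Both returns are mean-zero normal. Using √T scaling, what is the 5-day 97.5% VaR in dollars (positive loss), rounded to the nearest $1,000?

σ_p = √(0.34²·3.785² + 0.66²·4.22² + 2·0.55·0.34·0.66·3.785·4.22) = 3.655%.
σ_{5d} = 3.655% × √5 = 8.173%.
z(97.5%) = 1.960.
VaR = 1.960 × 8.173% = 16.019%; on $12,000,000 that is $1,922,280.

$1,922,000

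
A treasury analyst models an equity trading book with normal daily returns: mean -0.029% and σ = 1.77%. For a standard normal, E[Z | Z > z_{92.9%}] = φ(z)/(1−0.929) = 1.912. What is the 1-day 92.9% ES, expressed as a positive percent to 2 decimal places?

3.41%

ES = −(-0.029%) + 1.77% × 1.912 = 3.413%.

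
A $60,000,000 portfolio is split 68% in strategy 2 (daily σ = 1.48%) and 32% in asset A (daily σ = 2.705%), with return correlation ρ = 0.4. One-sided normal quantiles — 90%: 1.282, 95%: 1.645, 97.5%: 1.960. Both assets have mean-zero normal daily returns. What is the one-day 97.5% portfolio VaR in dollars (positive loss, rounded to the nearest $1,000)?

σ_p² = 0.68²·1.48² + 0.32²·2.705² + 2·0.4·0.68·0.32·1.48·2.705 = 2.4590 (%²).
σ_p = √2.4590 = 1.568%.
VaR = 1.960 × 1.568% = 3.073%; on $60,000,000 that is $1,843,800.

$1,844,000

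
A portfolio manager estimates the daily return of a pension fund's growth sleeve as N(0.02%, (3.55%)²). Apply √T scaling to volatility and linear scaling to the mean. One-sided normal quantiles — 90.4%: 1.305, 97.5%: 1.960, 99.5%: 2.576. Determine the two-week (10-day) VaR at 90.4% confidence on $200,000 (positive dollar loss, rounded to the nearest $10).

$28,900

σ_{10d} = 3.55% × √10 = 11.226%; μ_{10d} = 10 × 0.02% = 0.200%.
VaR = −(0.200%) + 1.305 × 11.226% = 14.450%.
On $200,000: 0.14450 × $200,000 = $28,900.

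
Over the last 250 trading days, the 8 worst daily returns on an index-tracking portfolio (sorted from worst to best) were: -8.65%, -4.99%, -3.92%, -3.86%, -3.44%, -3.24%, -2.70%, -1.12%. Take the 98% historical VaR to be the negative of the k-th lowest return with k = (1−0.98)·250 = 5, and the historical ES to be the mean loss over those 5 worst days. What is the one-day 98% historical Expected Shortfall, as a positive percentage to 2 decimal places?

The 5 worst returns sum to -24.86%.
ES = −(-24.86%) / 5 = 4.972% ≈ 4.97%.

4.97%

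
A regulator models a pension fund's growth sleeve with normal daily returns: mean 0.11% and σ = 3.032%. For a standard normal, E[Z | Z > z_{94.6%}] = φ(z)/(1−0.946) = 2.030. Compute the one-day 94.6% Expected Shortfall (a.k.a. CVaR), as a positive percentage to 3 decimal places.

6.045%

ES = −(0.11%) + 3.032% × 2.030 = 6.045%.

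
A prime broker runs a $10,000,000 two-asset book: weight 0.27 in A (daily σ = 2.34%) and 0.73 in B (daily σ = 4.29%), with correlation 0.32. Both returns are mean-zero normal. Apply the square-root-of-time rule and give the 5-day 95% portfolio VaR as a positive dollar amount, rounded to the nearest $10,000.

σ_p = √(0.27²·2.34² + 0.73²·4.29² + 2·0.32·0.27·0.73·2.34·4.29) = 3.387%.
σ_{5d} = 3.387% × √5 = 7.574%.
z(95%) = 1.645.
VaR = 1.645 × 7.574% = 12.459%; on $10,000,000 that is $1,245,900.

$1,250,000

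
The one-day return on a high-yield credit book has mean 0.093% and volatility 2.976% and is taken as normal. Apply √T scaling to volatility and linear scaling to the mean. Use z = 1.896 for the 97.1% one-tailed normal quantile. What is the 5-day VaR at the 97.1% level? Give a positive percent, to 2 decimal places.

σ_{5d} = 2.976% × √5 = 6.655%; μ_{5d} = 5 × 0.093% = 0.465%.
VaR = −(0.465%) + 1.896 × 6.655% = 12.153%.

12.15%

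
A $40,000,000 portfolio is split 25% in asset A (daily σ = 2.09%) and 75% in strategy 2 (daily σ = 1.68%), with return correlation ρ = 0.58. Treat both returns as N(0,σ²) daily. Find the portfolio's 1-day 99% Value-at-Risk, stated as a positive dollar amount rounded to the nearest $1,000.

$1,507,000

σ_p² = 0.25²·2.09² + 0.75²·1.68² + 2·0.58·0.25·0.75·2.09·1.68 = 2.6243 (%²).
σ_p = √2.6243 = 1.620%.
At 99%, z = 2.326.
VaR = 2.326 × 1.620% = 3.768%; on $40,000,000 that is $1,507,200.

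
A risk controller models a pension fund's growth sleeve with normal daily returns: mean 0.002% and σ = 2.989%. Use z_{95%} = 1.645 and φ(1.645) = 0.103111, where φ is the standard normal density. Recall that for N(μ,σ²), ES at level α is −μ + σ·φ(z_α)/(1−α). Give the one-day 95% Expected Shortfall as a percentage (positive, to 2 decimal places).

6.16%

Tail multiplier: φ(z)/(1−α) = 0.103111 / 0.05 = 2.062.
ES = −(0.002%) + 2.989% × 2.062 = 6.161%.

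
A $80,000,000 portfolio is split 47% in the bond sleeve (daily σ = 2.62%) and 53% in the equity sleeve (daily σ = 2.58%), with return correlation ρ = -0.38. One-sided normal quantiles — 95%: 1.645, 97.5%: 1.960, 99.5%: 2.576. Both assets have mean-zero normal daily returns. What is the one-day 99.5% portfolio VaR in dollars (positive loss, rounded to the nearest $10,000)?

$2,990,000

σ_p² = 0.47²·2.62² + 0.53²·2.58² + 2·-0.38·0.47·0.53·2.62·2.58 = 2.1064 (%²).
σ_p = √2.1064 = 1.451%.
VaR = 2.576 × 1.451% = 3.738%; on $80,000,000 that is $2,990,400.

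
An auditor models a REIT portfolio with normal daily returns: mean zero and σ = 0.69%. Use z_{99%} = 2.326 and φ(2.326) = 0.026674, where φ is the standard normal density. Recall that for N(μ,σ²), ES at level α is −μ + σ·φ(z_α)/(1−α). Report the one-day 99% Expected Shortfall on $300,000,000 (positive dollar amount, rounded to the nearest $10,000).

$5,520,000

Tail multiplier: φ(z)/(1−α) = 0.026674 / 0.01 = 2.667.
ES = 0.69% × 2.667 = 1.840%.
On $300,000,000: 0.01840 × $300,000,000 = $5,520,000.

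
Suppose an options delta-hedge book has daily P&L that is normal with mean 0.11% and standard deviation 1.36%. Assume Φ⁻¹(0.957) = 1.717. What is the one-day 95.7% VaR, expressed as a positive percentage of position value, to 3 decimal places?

VaR = −μ + z·σ = −(0.11%) + 1.717 × 1.36% = 2.225%.

2.225%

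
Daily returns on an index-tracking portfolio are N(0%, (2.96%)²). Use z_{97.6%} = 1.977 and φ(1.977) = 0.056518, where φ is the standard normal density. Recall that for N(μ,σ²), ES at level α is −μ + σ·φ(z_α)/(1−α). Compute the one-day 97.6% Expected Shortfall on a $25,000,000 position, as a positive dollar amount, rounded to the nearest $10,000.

$1,740,000

Tail multiplier: φ(z)/(1−α) = 0.056518 / 0.024 = 2.355.
ES = 2.96% × 2.355 = 6.971%.
On $25,000,000: 0.06971 × $25,000,000 = $1,742,750.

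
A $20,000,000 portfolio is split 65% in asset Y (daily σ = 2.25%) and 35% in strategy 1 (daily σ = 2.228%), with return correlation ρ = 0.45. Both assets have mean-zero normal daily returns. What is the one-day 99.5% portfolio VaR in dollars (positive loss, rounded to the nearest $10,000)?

$1,000,000

σ_p² = 0.65²·2.25² + 0.35²·2.228² + 2·0.45·0.65·0.35·2.25·2.228 = 3.7734 (%²).
σ_p = √3.7734 = 1.943%.
At 99.5%, z = 2.576.
VaR = 2.576 × 1.943% = 5.005%; on $20,000,000 that is $1,001,000.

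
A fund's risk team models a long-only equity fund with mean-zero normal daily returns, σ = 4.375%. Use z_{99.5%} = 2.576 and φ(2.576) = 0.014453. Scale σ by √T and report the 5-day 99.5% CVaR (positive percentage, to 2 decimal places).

σ_{5d} = 4.375% × √5 = 9.783%.
ES multiplier = φ(z)/(1−α) = 0.014453/0.005 = 2.891.
ES = 9.783% × 2.891 = 28.283%.

28.28%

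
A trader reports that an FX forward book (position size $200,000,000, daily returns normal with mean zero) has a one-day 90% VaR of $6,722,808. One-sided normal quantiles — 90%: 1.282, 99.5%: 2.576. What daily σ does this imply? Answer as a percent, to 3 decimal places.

VaR as a fraction: $6,722,808 / $200,000,000 = 3.361%.
σ = VaR / z = 3.361% / 1.282 = 2.622%.

2.622%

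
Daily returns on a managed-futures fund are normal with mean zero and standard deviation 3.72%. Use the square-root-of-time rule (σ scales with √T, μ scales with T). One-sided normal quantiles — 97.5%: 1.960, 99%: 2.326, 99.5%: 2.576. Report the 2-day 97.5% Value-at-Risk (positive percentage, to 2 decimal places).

σ_{2d} = 3.72% × √2 = 5.261%.
VaR = 1.960 × 5.261% = 10.312%.

10.31%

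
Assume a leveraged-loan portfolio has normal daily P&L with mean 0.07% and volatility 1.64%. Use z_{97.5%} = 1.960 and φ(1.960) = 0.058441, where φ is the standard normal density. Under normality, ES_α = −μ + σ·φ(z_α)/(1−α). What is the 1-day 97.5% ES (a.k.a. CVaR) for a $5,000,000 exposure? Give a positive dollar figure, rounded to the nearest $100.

$188,200

Tail multiplier: φ(z)/(1−α) = 0.058441 / 0.025 = 2.338.
ES = −(0.07%) + 1.64% × 2.338 = 3.764%.
On $5,000,000: 0.03764 × $5,000,000 = $188,200.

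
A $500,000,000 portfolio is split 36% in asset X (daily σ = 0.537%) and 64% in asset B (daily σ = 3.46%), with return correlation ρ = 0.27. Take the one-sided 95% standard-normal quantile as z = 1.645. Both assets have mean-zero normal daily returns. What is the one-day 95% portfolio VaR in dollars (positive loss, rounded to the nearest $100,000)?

$18,700,000

σ_p² = 0.36²·0.537² + 0.64²·3.46² + 2·0.27·0.36·0.64·0.537·3.46 = 5.1721 (%²).
σ_p = √5.1721 = 2.274%.
VaR = 1.645 × 2.274% = 3.741%; on $500,000,000 that is $18,705,000.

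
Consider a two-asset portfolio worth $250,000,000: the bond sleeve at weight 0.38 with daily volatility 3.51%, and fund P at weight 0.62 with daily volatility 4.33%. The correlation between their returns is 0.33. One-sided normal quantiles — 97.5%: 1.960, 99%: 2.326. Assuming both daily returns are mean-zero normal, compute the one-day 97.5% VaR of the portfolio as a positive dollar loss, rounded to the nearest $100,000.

σ_p² = 0.38²·3.51² + 0.62²·4.33² + 2·0.33·0.38·0.62·3.51·4.33 = 11.3494 (%²).
σ_p = √11.3494 = 3.369%.
VaR = 1.960 × 3.369% = 6.603%; on $250,000,000 that is $16,507,500.

$16,500,000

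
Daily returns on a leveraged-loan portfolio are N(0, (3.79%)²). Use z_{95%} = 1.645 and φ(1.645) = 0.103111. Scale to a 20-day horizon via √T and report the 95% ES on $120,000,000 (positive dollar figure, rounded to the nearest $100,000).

σ_{20d} = 3.79% × √20 = 16.949%.
ES multiplier = φ(z)/(1−α) = 0.103111/0.05 = 2.062.
ES = 16.949% × 2.062 = 34.949%; on $120,000,000: $41,938,800.

$41,900,000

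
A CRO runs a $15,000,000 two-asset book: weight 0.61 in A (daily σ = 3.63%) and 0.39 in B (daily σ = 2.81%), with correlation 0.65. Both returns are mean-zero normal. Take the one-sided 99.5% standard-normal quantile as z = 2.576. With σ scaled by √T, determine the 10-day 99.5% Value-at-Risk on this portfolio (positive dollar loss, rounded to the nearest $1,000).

σ_p = √(0.61²·3.63² + 0.39²·2.81² + 2·0.65·0.61·0.39·3.63·2.81) = 3.043%.
σ_{10d} = 3.043% × √10 = 9.623%.
VaR = 2.576 × 9.623% = 24.789%; on $15,000,000 that is $3,718,350.

$3,718,000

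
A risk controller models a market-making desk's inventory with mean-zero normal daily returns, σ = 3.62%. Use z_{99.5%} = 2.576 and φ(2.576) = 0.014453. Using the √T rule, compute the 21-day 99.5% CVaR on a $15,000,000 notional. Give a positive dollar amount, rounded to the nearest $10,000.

σ_{21d} = 3.62% × √21 = 16.589%.
ES multiplier = φ(z)/(1−α) = 0.014453/0.005 = 2.891.
ES = 16.589% × 2.891 = 47.959%; on $15,000,000: $7,193,850.

$7,190,000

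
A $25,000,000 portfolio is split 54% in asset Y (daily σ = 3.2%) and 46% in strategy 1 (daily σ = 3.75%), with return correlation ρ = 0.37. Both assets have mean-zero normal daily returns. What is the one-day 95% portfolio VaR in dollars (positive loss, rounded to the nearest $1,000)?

σ_p² = 0.54²·3.2² + 0.46²·3.75² + 2·0.37·0.54·0.46·3.2·3.75 = 8.1674 (%²).
σ_p = √8.1674 = 2.858%.
At 95%, z = 1.645.
VaR = 1.645 × 2.858% = 4.701%; on $25,000,000 that is $1,175,250.

$1,175,000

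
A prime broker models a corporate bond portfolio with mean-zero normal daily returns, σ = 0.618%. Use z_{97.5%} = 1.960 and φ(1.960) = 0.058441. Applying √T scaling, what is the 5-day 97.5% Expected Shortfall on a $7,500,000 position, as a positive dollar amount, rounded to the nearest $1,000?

$242,000

σ_{5d} = 0.618% × √5 = 1.382%.
ES multiplier = φ(z)/(1−α) = 0.058441/0.025 = 2.338.
ES = 1.382% × 2.338 = 3.231%; on $7,500,000: $242,325.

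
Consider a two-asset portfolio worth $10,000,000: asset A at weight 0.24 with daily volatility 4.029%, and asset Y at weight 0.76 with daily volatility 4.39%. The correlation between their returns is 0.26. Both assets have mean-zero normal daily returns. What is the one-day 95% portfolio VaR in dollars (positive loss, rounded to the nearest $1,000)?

σ_p² = 0.24²·4.029² + 0.76²·4.39² + 2·0.26·0.24·0.76·4.029·4.39 = 13.7442 (%²).
σ_p = √13.7442 = 3.707%.
At 95%, z = 1.645.
VaR = 1.645 × 3.707% = 6.098%; on $10,000,000 that is $609,800.

$610,000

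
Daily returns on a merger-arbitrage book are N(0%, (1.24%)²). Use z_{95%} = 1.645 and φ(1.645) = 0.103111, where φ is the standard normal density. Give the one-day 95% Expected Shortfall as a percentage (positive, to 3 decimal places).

2.557%

Tail multiplier: φ(z)/(1−α) = 0.103111 / 0.05 = 2.062.
ES = 1.24% × 2.062 = 2.557%.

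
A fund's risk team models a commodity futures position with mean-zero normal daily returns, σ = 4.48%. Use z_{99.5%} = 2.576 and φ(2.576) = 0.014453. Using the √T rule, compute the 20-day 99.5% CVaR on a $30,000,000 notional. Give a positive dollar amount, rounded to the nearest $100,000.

σ_{20d} = 4.48% × √20 = 20.035%.
ES multiplier = φ(z)/(1−α) = 0.014453/0.005 = 2.891.
ES = 20.035% × 2.891 = 57.921%; on $30,000,000: $17,376,300.

$17,400,000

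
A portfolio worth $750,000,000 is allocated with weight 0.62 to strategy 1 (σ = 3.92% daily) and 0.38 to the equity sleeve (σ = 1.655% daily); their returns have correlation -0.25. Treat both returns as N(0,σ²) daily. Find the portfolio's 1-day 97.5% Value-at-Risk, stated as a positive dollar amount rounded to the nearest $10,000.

$34,590,000

σ_p² = 0.62²·3.92² + 0.38²·1.655² + 2·-0.25·0.62·0.38·3.92·1.655 = 5.5381 (%²).
σ_p = √5.5381 = 2.353%.
At 97.5%, z = 1.960.
VaR = 1.960 × 2.353% = 4.612%; on $750,000,000 that is $34,590,000.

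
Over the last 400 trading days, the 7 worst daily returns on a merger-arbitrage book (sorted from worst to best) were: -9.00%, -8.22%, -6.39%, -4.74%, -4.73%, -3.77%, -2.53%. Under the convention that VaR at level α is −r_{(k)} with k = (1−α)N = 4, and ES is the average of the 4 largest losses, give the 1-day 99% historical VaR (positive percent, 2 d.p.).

4.74%

k = 4; the 4th lowest return is -4.74%, so VaR = 4.74%.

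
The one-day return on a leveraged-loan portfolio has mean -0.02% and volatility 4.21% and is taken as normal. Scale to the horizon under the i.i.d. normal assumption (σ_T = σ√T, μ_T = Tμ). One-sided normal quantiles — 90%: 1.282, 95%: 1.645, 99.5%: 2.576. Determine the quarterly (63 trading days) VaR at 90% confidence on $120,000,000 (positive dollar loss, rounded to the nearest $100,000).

$52,900,000

σ_{63d} = 4.21% × √63 = 33.416%; μ_{63d} = 63 × -0.02% = -1.260%.
VaR = −(-1.260%) + 1.282 × 33.416% = 44.099%.
On $120,000,000: 0.44099 × $120,000,000 = $52,918,800.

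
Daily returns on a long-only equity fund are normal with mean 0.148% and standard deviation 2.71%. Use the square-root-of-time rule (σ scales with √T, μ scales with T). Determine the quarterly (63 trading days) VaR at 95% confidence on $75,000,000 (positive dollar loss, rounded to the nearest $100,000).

At 95%, z = 1.645.
σ_{63d} = 2.71% × √63 = 21.510%; μ_{63d} = 63 × 0.148% = 9.324%.
VaR = −(9.324%) + 1.645 × 21.510% = 26.060%.
On $75,000,000: 0.26060 × $75,000,000 = $19,545,000.

$19,500,000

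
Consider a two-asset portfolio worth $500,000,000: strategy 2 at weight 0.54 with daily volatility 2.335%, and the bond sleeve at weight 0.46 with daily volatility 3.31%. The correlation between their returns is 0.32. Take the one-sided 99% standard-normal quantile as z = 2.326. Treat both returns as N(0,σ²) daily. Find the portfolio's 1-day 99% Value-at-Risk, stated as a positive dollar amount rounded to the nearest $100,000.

σ_p² = 0.54²·2.335² + 0.46²·3.31² + 2·0.32·0.54·0.46·2.335·3.31 = 5.1369 (%²).
σ_p = √5.1369 = 2.266%.
VaR = 2.326 × 2.266% = 5.271%; on $500,000,000 that is $26,355,000.

$26,400,000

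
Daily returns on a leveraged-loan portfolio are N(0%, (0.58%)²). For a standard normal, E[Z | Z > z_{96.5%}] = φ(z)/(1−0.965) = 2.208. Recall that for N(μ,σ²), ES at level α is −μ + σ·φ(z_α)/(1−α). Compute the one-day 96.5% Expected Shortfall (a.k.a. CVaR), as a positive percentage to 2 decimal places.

1.28%

ES = 0.58% × 2.208 = 1.281%.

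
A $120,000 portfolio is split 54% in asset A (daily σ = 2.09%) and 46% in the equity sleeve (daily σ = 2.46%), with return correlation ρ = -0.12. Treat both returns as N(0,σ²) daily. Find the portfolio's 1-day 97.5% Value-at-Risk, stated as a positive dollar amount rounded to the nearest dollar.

$3,526

σ_p² = 0.54²·2.09² + 0.46²·2.46² + 2·-0.12·0.54·0.46·2.09·2.46 = 2.2477 (%²).
σ_p = √2.2477 = 1.499%.
At 97.5%, z = 1.960.
VaR = 1.960 × 1.499% = 2.938%; on $120,000 that is $3,526.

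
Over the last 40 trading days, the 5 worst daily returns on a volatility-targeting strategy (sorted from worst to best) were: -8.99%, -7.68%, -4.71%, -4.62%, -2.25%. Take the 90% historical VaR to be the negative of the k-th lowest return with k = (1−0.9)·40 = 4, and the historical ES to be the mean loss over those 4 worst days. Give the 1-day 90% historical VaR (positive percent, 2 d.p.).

4.62%

k = 4; the 4th lowest return is -4.62%, so VaR = 4.62%.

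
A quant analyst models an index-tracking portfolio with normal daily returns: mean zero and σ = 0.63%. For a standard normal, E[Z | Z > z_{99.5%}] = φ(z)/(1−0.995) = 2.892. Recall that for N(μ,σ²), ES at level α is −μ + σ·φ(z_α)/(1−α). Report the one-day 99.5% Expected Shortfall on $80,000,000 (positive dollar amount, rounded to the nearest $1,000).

ES = 0.63% × 2.892 = 1.822%.
On $80,000,000: 0.01822 × $80,000,000 = $1,457,600.

$1,458,000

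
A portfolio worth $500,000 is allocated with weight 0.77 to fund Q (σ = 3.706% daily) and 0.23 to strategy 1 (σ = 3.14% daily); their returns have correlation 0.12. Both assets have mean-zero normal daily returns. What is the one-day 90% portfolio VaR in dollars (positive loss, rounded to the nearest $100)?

σ_p² = 0.77²·3.706² + 0.23²·3.14² + 2·0.12·0.77·0.23·3.706·3.14 = 9.1593 (%²).
σ_p = √9.1593 = 3.026%.
At 90%, z = 1.282.
VaR = 1.282 × 3.026% = 3.879%; on $500,000 that is $19,395.

$19,400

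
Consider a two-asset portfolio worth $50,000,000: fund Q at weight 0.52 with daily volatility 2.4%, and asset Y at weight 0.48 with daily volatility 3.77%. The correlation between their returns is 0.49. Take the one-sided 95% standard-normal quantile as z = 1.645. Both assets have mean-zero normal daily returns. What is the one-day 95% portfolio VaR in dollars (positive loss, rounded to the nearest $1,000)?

σ_p² = 0.52²·2.4² + 0.48²·3.77² + 2·0.49·0.52·0.48·2.4·3.77 = 7.0454 (%²).
σ_p = √7.0454 = 2.654%.
VaR = 1.645 × 2.654% = 4.366%; on $50,000,000 that is $2,183,000.

$2,183,000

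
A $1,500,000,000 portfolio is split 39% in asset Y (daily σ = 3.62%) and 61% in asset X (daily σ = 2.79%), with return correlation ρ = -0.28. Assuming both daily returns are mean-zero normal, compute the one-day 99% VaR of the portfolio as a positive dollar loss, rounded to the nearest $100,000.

$65,700,000

σ_p² = 0.39²·3.62² + 0.61²·2.79² + 2·-0.28·0.39·0.61·3.62·2.79 = 3.5441 (%²).
σ_p = √3.5441 = 1.883%.
At 99%, z = 2.326.
VaR = 2.326 × 1.883% = 4.380%; on $1,500,000,000 that is $65,700,000.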